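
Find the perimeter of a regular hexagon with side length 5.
Perimeter = number of sides * side length
Perimeter = 6 * 5
Perimeter = 30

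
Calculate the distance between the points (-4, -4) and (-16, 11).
Using the distance formula: d = sqrt((x₂-x₁)² + (y₂-y₁)²)
dx = (-16) - (-4) = -12
dy = 11 - (-4) = 15
d = sqrt((-12)² + 15²) = sqrt(144 + 225) = sqrt(369) = 19.21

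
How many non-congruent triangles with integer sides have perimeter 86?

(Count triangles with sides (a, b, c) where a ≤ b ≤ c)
With a ≤ b ≤ c and a + b + c = 86, the triangle inequality a + b > c gives c < 86/2, so c ≤ 42.
Iterate a from 1 to ⌊p/3⌋ = 28; for each a, b ranges from a to ⌊(p−a)/2⌋ with c = p − a − b, keeping only c ≥ b.
Triples: (2, 42, 42), (3, 41, 42), (4, 40, 42), …
Count = 154 triangles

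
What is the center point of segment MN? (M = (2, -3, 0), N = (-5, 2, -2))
Midpoint = ((2-5)/2, (-3+2)/2, (0-2)/2) = (-1.5, -0.5, -1)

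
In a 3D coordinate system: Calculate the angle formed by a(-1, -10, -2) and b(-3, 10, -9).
a·b = -79, |a|² = 105, |b|² = 190
cos θ = -79/√19950 ≈ -0.5593
θ ≈ 124.0°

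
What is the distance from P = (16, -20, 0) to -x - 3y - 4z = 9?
d = |(-1)(16) + (-3)(-20) + (-4)(0) - (9)| / √((-1)² + (-3)² + (-4)²) = 35/√26 = 6.864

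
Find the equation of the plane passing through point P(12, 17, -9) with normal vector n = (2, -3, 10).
d = n·P = (2)(12) + (-3)(17) + (10)(-9) = -117
Plane: 2x - 3y + 10z = -117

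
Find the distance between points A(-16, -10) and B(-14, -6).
Using the distance formula: d = sqrt((x₂-x₁)² + (y₂-y₁)²)
dx = (-14) - (-16) = 2
dy = (-6) - (-10) = 4
d = sqrt(2² + 4²) = sqrt(4 + 16) = sqrt(20) = 4.47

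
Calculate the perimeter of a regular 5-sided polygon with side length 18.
Perimeter = number of sides * side length
Perimeter = 5 * 18
Perimeter = 90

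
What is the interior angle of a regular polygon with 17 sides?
Interior angle of a regular n-gon = (n-2)*180/n
Interior angle = (17-2)*180/17
Interior angle = 15*180/17
Interior angle = 2700/17
Interior angle = 158.82 degrees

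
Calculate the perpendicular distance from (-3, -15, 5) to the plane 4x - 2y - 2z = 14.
d = |4(-3) + (-2)(-15) + (-2)(5) - (14)| / √(4² + (-2)² + (-2)²) = 6/√24 = 1.225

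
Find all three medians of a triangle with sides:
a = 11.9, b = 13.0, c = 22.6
Using m_x = ½√(2y² + 2z² - x²):
m_a = ½√(2·13.0² + 2·22.6² - 11.9²) = ½√1217.91 = 17.45
m_b = ½√(2·11.9² + 2·22.6² - 13.0²) = ½√1135.74 = 16.85
m_c = ½√(2·11.9² + 2·13.0² - 22.6²) = ½√110.46 = 5.255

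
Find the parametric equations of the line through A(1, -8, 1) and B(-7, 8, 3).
Direction vector d = B - A = (-8, 16, 2)
x = 1 - 8t, y = -8 + 16t, z = 1 + 2t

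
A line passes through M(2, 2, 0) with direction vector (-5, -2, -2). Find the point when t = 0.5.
P(0.5) = (2 + (-5)(0.5), 2 + (-2)(0.5), 0 + (-2)(0.5)) = (-0.5, 1, -1)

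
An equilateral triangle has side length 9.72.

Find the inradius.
For an equilateral triangle, r = s/(2√3) where s is the side.
r = 9.72/(2√3) = 9.72/3.464102 = 2.806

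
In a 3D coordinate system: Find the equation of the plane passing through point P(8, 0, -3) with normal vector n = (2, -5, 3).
d = n·P = (2)(8) + (-5)(0) + (3)(-3) = 7
Plane: 2x - 5y + 3z = 7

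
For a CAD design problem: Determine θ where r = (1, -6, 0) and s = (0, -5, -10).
r·s = 30, |r|² = 37, |s|² = 125
cos θ = 30/√4625 ≈ 0.4411
θ ≈ 63.82°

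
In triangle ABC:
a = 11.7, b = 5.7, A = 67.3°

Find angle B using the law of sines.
sin(B)/b = sin(A)/a
sin(B) = b·sin(A)/a = 5.7·sin(67.3°)/11.7 = 0.449442
B = arcsin(0.449442) = 26.71°  (b ≤ a, so B ≤ A and the acute solution is unique)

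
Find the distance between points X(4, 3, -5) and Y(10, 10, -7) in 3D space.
d = √[(6)² + (7)² + (-2)²] = √89 = 9.434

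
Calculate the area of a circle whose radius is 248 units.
Area = pi * r²
Area = pi * 248²
Area = pi * 61504
Area = 193220.51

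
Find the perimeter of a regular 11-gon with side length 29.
Perimeter = number of sides * side length
Perimeter = 11 * 29
Perimeter = 319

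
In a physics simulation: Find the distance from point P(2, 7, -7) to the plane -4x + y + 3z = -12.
d = |(-4)(2) + 1(7) + 3(-7) - (-12)| / √((-4)² + 1² + 3²) = 10/√26 = 1.961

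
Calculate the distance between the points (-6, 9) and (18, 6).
Using the distance formula: d = sqrt((x₂-x₁)² + (y₂-y₁)²)
dx = 18 - (-6) = 24
dy = 6 - 9 = -3
d = sqrt(24² + (-3)²) = sqrt(576 + 9) = sqrt(585) = 24.19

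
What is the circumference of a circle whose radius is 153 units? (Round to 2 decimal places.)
Circumference = 2 * pi * r
Circumference = 2 * pi * 153
Circumference = 961.33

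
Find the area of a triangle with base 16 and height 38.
Area = (1/2) * base * height
Area = (1/2) * 16 * 38
Area = 304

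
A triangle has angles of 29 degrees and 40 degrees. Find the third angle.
Sum of angles in a triangle = 180 degrees
Third angle = 180 - 29 - 40
Third angle = 111 degrees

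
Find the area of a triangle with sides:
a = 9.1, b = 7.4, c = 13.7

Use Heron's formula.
s = (a+b+c)/2 = (9.1+7.4+13.7)/2 = 15.1
A = √(s(s-a)(s-b)(s-c)) = √(15.1·6·7.7·1.4)
A = √976.668 = 31.25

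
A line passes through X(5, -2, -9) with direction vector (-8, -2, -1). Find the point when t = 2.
P(2) = (5 + (-8)(2), -2 + (-2)(2), -9 + (-1)(2)) = (-11, -6, -11)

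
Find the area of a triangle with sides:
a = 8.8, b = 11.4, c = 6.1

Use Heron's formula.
s = (a+b+c)/2 = (8.8+11.4+6.1)/2 = 13.15
A = √(s(s-a)(s-b)(s-c)) = √(13.15·4.35·1.75·7.05)
A = √705.736 = 26.57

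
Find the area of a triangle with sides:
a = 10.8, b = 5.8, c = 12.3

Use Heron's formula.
s = (a+b+c)/2 = (10.8+5.8+12.3)/2 = 14.45
A = √(s(s-a)(s-b)(s-c)) = √(14.45·3.65·8.65·2.15)
A = √980.879 = 31.32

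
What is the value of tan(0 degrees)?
tan(0 degrees) = 0
Decimal approximation: 0.0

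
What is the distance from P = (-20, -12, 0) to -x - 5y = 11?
d = |(-1)(-20) + (-5)(-12) + 0(0) - (11)| / √((-1)² + (-5)² + 0²) = 69/√26 = 13.53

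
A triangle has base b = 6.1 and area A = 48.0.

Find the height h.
A = ½bh  →  h = 2A/b
h = 2·48.0/6.1 = 15.74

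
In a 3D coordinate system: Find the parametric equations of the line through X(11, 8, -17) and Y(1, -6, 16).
Direction vector d = Y - X = (-10, -14, 33)
x = 11 - 10t, y = 8 - 14t, z = -17 + 33t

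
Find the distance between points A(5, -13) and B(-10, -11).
Using the distance formula: d = sqrt((x₂-x₁)² + (y₂-y₁)²)
dx = (-10) - 5 = -15
dy = (-11) - (-13) = 2
d = sqrt((-15)² + 2²) = sqrt(225 + 4) = sqrt(229) = 15.13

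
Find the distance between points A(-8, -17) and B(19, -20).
Using the distance formula: d = sqrt((x₂-x₁)² + (y₂-y₁)²)
dx = 19 - (-8) = 27
dy = (-20) - (-17) = -3
d = sqrt(27² + (-3)²) = sqrt(729 + 9) = sqrt(738) = 27.17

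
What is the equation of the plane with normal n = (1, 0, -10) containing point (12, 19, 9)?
d = n·P = (1)(12) + (0)(19) + (-10)(9) = -78
Plane: x - 10z = -78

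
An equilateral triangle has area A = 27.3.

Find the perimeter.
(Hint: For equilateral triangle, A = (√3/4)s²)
A = (√3/4)s²  →  s² = 4A/√3 = 4·27.3/√3 = 63.0466
s = 7.94019
Perimeter = 3s = 23.82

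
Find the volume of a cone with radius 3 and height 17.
Volume = (1/3) * pi * r² * h
Volume = (1/3) * pi * 3² * 17
Volume = (1/3) * pi * 9 * 17
Volume = (1/3) * pi * 153
Volume = 160.22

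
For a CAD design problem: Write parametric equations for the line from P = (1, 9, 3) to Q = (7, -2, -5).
Direction vector d = Q - P = (6, -11, -8)
x = 1 + 6t, y = 9 - 11t, z = 3 - 8t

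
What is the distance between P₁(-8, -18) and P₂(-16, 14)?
Using the distance formula: d = sqrt((x₂-x₁)² + (y₂-y₁)²)
dx = (-16) - (-8) = -8
dy = 14 - (-18) = 32
d = sqrt((-8)² + 32²) = sqrt(64 + 1024) = sqrt(1088) = 32.98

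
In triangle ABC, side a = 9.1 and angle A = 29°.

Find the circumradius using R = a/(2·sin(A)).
R = a/(2·sin(A)) = 9.1/(2·sin(29°))
R = 9.1/(2·0.484810) = 9.1/0.969619 = 9.385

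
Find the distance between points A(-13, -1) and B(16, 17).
Using the distance formula: d = sqrt((x₂-x₁)² + (y₂-y₁)²)
dx = 16 - (-13) = 29
dy = 17 - (-1) = 18
d = sqrt(29² + 18²) = sqrt(841 + 324) = sqrt(1165) = 34.13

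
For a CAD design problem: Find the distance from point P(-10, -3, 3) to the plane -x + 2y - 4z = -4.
d = |(-1)(-10) + 2(-3) + (-4)(3) - (-4)| / √((-1)² + 2² + (-4)²) = 4/√21 = 0.8729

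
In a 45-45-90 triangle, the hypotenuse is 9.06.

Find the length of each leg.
In a 45-45-90 triangle, hypotenuse = leg·√2  →  leg = hypotenuse/√2
leg = 9.06/√2 = 6.406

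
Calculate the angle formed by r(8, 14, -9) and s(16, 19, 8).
r·s = 322, |r|² = 341, |s|² = 681
cos θ = 322/√232221 ≈ 0.6682
θ ≈ 48.07°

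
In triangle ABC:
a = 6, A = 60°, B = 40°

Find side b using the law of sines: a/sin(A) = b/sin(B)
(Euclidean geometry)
b = a·sin(B)/sin(A) = 6·sin(40°)/sin(60°)
b = 6·0.642788/0.866025 = 4.453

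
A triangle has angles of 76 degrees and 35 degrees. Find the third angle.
Sum of angles in a triangle = 180 degrees
Third angle = 180 - 76 - 35
Third angle = 69 degrees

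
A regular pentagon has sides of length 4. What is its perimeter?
Perimeter = number of sides * side length
Perimeter = 5 * 4
Perimeter = 20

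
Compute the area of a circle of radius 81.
Area = pi * r²
Area = pi * 81²
Area = pi * 6561
Area = 20611.99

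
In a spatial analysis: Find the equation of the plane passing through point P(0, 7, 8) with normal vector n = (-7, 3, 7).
d = n·P = (-7)(0) + (3)(7) + (7)(8) = 77
Plane: -7x + 3y + 7z = 77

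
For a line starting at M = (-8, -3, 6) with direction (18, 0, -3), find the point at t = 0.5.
P(0.5) = (-8 + 18(0.5), -3 + 0(0.5), 6 + (-3)(0.5)) = (1, -3, 4.5)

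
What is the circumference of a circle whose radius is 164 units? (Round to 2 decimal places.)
Circumference = 2 * pi * r
Circumference = 2 * pi * 164
Circumference = 1030.44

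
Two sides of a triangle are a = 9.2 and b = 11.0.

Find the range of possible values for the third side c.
By the triangle inequality: |a - b| < c < a + b
|9.2 - 11.0| < c < 9.2 + 11.0
1.8 < c < 20.2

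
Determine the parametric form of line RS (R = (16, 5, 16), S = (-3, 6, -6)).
Direction vector d = S - R = (-19, 1, -22)
x = 16 - 19t, y = 5 + t, z = 16 - 22t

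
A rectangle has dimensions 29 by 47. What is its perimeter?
Perimeter = 2 * (length + width)
Perimeter = 2 * (29 + 47)
Perimeter = 2 * 76
Perimeter = 152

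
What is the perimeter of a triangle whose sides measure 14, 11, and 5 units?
Perimeter = sum of all sides
Perimeter = 14 + 11 + 5
Perimeter = 30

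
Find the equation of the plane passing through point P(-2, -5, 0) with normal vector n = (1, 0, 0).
d = n·P = (1)(-2) + (0)(-5) + (0)(0) = -2
Plane: x = -2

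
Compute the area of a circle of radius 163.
Area = pi * r²
Area = pi * 163²
Area = pi * 26569
Area = 83468.98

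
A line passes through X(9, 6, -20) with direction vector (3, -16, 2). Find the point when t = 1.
P(1) = (9 + 3(1), 6 + (-16)(1), -20 + 2(1)) = (12, -10, -18)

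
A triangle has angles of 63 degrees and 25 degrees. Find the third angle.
Sum of angles in a triangle = 180 degrees
Third angle = 180 - 63 - 25
Third angle = 92 degrees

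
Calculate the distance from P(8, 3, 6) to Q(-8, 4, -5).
d = √[(-16)² + (1)² + (-11)²] = √378 = 19.44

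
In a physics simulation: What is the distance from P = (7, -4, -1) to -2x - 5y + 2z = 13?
d = |(-2)(7) + (-5)(-4) + 2(-1) - (13)| / √((-2)² + (-5)² + 2²) = 9/√33 = 1.567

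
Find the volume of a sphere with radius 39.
Volume = (4/3) * pi * r³
Volume = (4/3) * pi * 39³
Volume = (4/3) * pi * 59319
Volume = 248474.85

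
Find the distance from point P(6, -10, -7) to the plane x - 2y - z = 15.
d = |1(6) + (-2)(-10) + (-1)(-7) - (15)| / √(1² + (-2)² + (-1)²) = 18/√6 = 7.348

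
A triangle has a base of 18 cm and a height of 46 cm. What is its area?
Area = (1/2) * base * height
Area = (1/2) * 18 * 46
Area = 414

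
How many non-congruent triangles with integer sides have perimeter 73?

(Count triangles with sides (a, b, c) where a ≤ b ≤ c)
With a ≤ b ≤ c and a + b + c = 73, the triangle inequality a + b > c gives c < 73/2, so c ≤ 36.
Iterate a from 1 to ⌊p/3⌋ = 24; for each a, b ranges from a to ⌊(p−a)/2⌋ with c = p − a − b, keeping only c ≥ b.
Triples: (1, 36, 36), (2, 35, 36), (3, 34, 36), …
Count = 120 triangles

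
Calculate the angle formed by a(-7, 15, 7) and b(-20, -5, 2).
a·b = 79, |a|² = 323, |b|² = 429
cos θ = 79/√138567 ≈ 0.2122
θ ≈ 77.75°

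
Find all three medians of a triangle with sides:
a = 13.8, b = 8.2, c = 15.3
Using m_x = ½√(2y² + 2z² - x²):
m_a = ½√(2·8.2² + 2·15.3² - 13.8²) = ½√412.22 = 10.15
m_b = ½√(2·13.8² + 2·15.3² - 8.2²) = ½√781.82 = 13.98
m_c = ½√(2·13.8² + 2·8.2² - 15.3²) = ½√281.27 = 8.386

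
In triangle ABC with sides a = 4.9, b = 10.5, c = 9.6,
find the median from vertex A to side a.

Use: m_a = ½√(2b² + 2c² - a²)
m_a = ½√(2·10.5² + 2·9.6² - 4.9²)
m_a = ½√(220.5 + 184.32 - 24.01) = ½√380.81 = 9.757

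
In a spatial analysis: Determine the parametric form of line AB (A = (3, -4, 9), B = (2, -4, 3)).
Direction vector d = B - A = (-1, 0, -6)
x = 3 - t, y = -4, z = 9 - 6t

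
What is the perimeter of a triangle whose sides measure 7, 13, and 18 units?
Perimeter = sum of all sides
Perimeter = 7 + 13 + 18
Perimeter = 38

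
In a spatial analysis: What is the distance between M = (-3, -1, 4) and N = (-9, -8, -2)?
d = √[(-6)² + (-7)² + (-6)²] = √121 = 11.0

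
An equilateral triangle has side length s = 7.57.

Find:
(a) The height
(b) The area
(a) Height h = s·√3/2 = 7.57·√3/2 = 6.556
(b) Area = (√3/4)·s² = (√3/4)·7.57² = (√3/4)·57.3049 = 24.81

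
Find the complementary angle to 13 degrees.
Complementary angles sum to 90 degrees.
Other angle = 90 - 13
Other angle = 77 degrees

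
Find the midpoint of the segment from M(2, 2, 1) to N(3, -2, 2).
Midpoint = ((2+3)/2, (2-2)/2, (1+2)/2) = (2.5, 0, 1.5)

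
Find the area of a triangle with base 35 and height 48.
Area = (1/2) * base * height
Area = (1/2) * 35 * 48
Area = 840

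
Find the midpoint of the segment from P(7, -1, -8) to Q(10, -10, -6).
Midpoint = ((7+10)/2, (-1-10)/2, (-8-6)/2) = (8.5, -5.5, -7)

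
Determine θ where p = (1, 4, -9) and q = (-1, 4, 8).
p·q = -57, |p|² = 98, |q|² = 81
cos θ = -57/√7938 ≈ -0.6398
θ ≈ 129.8°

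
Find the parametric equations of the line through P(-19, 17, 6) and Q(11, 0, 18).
Direction vector d = Q - P = (30, -17, 12)
x = -19 + 30t, y = 17 - 17t, z = 6 + 12t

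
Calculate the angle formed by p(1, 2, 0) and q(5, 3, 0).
p·q = 11, |p|² = 5, |q|² = 34
cos θ = 11/√170 ≈ 0.8437
θ ≈ 32.47°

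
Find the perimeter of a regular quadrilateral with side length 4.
Perimeter = number of sides * side length
Perimeter = 4 * 4
Perimeter = 16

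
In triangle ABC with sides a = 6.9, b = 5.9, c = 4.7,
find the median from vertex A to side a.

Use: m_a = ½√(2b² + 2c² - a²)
m_a = ½√(2·5.9² + 2·4.7² - 6.9²)
m_a = ½√(69.62 + 44.18 - 47.61) = ½√66.19 = 4.068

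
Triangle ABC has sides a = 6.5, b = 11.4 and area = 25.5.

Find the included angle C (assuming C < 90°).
Area = ½ab·sin(C)  →  sin(C) = 2·Area/(ab)
sin(C) = 2·25.5/(6.5·11.4) = 0.688259
C = arcsin(0.688259) = 43.49°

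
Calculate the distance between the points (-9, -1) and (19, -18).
Using the distance formula: d = sqrt((x₂-x₁)² + (y₂-y₁)²)
dx = 19 - (-9) = 28
dy = (-18) - (-1) = -17
d = sqrt(28² + (-17)²) = sqrt(784 + 289) = sqrt(1073) = 32.76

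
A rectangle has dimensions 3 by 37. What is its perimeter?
Perimeter = 2 * (length + width)
Perimeter = 2 * (3 + 37)
Perimeter = 2 * 40
Perimeter = 80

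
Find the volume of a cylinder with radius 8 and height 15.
Volume = pi * r² * h
Volume = pi * 8² * 15
Volume = pi * 64 * 15
Volume = pi * 960
Volume = 3015.93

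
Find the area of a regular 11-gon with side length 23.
For a regular 11-gon with side length s = 23:
Apothem a = s / (2*tan(pi/11)) = 23 / (2*tan(pi/11)) ≈ 39.1654
Perimeter P = 11 * 23 = 253
Area = (1/2) * P * a = (1/2) * 253 * 39.1654 = 4954.42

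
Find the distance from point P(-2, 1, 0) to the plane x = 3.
d = |1(-2) + 0(1) + 0(0) - (3)| / √(1² + 0² + 0²) = 5/√1 = 5.0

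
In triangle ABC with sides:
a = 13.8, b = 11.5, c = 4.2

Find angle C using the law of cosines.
cos(C) = (a² + b² - c²)/(2ab)
cos(C) = (13.8² + 11.5² - 4.2²)/(2·13.8·11.5) = 305.05/317.4 = 0.961090
C = arccos(0.961090) = 16.04°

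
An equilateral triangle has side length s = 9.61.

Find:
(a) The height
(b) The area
(a) Height h = s·√3/2 = 9.61·√3/2 = 8.323
(b) Area = (√3/4)·s² = (√3/4)·9.61² = (√3/4)·92.3521 = 39.99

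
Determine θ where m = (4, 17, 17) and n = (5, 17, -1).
m·n = 292, |m|² = 594, |n|² = 315
cos θ = 292/√187110 ≈ 0.675
θ ≈ 47.54°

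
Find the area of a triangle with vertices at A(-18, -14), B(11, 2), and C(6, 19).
Using the coordinate formula: Area = (1/2)|x₁(y₂-y₃) + x₂(y₃-y₁) + x₃(y₁-y₂)|
Area = (1/2)|(-18)(2-19) + 11(19-(-14)) + 6((-14)-2)|
Area = (1/2)|(-18)*(-17) + 11*33 + 6*(-16)|
Area = (1/2)|306 + 363 + (-96)|
Area = (1/2)*573 = 286.50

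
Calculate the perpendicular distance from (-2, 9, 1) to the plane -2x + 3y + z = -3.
d = |(-2)(-2) + 3(9) + 1(1) - (-3)| / √((-2)² + 3² + 1²) = 35/√14 = 9.354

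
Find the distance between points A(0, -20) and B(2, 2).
Using the distance formula: d = sqrt((x₂-x₁)² + (y₂-y₁)²)
dx = 2 - 0 = 2
dy = 2 - (-20) = 22
d = sqrt(2² + 22²) = sqrt(4 + 484) = sqrt(488) = 22.09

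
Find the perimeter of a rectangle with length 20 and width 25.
Perimeter = 2 * (length + width)
Perimeter = 2 * (20 + 25)
Perimeter = 2 * 45
Perimeter = 90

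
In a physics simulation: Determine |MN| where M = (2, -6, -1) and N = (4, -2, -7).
d = √[(2)² + (4)² + (-6)²] = √56 = 7.483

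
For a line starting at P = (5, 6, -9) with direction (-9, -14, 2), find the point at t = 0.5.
P(0.5) = (5 + (-9)(0.5), 6 + (-14)(0.5), -9 + 2(0.5)) = (0.5, -1, -8)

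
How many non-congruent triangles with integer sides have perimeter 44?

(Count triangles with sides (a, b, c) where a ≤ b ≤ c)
With a ≤ b ≤ c and a + b + c = 44, the triangle inequality a + b > c gives c < 44/2, so c ≤ 21.
Iterate a from 1 to ⌊p/3⌋ = 14; for each a, b ranges from a to ⌊(p−a)/2⌋ with c = p − a − b, keeping only c ≥ b.
Triples: (2, 21, 21), (3, 20, 21), (4, 19, 21), …
Count = 40 triangles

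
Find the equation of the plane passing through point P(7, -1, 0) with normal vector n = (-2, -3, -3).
d = n·P = (-2)(7) + (-3)(-1) + (-3)(0) = -11
Plane: -2x - 3y - 3z = -11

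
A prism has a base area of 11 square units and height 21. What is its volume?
Volume = base area * height
Volume = 11 * 21
Volume = 231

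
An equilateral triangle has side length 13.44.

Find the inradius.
For an equilateral triangle, r = s/(2√3) where s is the side.
r = 13.44/(2√3) = 13.44/3.464102 = 3.88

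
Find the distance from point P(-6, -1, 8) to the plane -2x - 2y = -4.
d = |(-2)(-6) + (-2)(-1) + 0(8) - (-4)| / √((-2)² + (-2)² + 0²) = 18/√8 = 6.364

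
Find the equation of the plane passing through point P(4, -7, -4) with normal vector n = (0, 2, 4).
d = n·P = (0)(4) + (2)(-7) + (4)(-4) = -30
Plane: 2y + 4z = -30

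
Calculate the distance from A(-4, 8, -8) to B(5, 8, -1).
d = √[(9)² + (0)² + (7)²] = √130 = 11.4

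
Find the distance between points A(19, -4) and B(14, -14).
Using the distance formula: d = sqrt((x₂-x₁)² + (y₂-y₁)²)
dx = 14 - 19 = -5
dy = (-14) - (-4) = -10
d = sqrt((-5)² + (-10)²) = sqrt(25 + 100) = sqrt(125) = 11.18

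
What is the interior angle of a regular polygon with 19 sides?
Interior angle of a regular n-gon = (n-2)*180/n
Interior angle = (19-2)*180/19
Interior angle = 17*180/19
Interior angle = 3060/19
Interior angle = 161.05 degrees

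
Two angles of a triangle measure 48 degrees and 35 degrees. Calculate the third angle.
Sum of angles in a triangle = 180 degrees
Third angle = 180 - 48 - 35
Third angle = 97 degrees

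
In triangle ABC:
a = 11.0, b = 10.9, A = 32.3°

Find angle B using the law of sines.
sin(B)/b = sin(A)/a
sin(B) = b·sin(A)/a = 10.9·sin(32.3°)/11.0 = 0.529495
B = arcsin(0.529495) = 31.97°  (b ≤ a, so B ≤ A and the acute solution is unique)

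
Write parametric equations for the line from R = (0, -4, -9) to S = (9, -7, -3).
Direction vector d = S - R = (9, -3, 6)
x = 0 + 9t, y = -4 - 3t, z = -9 + 6t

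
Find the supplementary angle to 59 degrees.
Supplementary angles sum to 180 degrees.
Other angle = 180 - 59
Other angle = 121 degrees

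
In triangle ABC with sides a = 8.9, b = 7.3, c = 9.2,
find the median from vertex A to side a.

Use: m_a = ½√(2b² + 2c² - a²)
m_a = ½√(2·7.3² + 2·9.2² - 8.9²)
m_a = ½√(106.58 + 169.28 - 79.21) = ½√196.65 = 7.012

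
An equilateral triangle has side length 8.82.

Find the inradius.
For an equilateral triangle, r = s/(2√3) where s is the side.
r = 8.82/(2√3) = 8.82/3.464102 = 2.546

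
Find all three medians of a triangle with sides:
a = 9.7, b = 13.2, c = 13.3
Using m_x = ½√(2y² + 2z² - x²):
m_a = ½√(2·13.2² + 2·13.3² - 9.7²) = ½√608.17 = 12.33
m_b = ½√(2·9.7² + 2·13.3² - 13.2²) = ½√367.72 = 9.588
m_c = ½√(2·9.7² + 2·13.2² - 13.3²) = ½√359.77 = 9.484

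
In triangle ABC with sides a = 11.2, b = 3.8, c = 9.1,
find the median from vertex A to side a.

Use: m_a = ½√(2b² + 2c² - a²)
m_a = ½√(2·3.8² + 2·9.1² - 11.2²)
m_a = ½√(28.88 + 165.62 - 125.44) = ½√69.06 = 4.155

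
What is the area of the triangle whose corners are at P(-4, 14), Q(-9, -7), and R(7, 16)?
Using the coordinate formula: Area = (1/2)|x₁(y₂-y₃) + x₂(y₃-y₁) + x₃(y₁-y₂)|
Area = (1/2)|(-4)((-7)-16) + (-9)(16-14) + 7(14-(-7))|
Area = (1/2)|(-4)*(-23) + (-9)*2 + 7*21|
Area = (1/2)|92 + (-18) + 147|
Area = (1/2)*221 = 110.50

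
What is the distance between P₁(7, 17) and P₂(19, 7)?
Using the distance formula: d = sqrt((x₂-x₁)² + (y₂-y₁)²)
dx = 19 - 7 = 12
dy = 7 - 17 = -10
d = sqrt(12² + (-10)²) = sqrt(144 + 100) = sqrt(244) = 15.62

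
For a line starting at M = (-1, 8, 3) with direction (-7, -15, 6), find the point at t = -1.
P(-1) = (-1 + (-7)(-1), 8 + (-15)(-1), 3 + 6(-1)) = (6, 23, -3)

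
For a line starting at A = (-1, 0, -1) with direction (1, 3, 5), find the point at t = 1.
P(1) = (-1 + 1(1), 0 + 3(1), -1 + 5(1)) = (0, 3, 4)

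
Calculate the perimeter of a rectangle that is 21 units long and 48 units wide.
Perimeter = 2 * (length + width)
Perimeter = 2 * (21 + 48)
Perimeter = 2 * 69
Perimeter = 138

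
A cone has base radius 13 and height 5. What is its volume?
Volume = (1/3) * pi * r² * h
Volume = (1/3) * pi * 13² * 5
Volume = (1/3) * pi * 169 * 5
Volume = (1/3) * pi * 845
Volume = 884.88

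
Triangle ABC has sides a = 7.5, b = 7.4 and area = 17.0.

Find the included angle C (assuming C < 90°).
Area = ½ab·sin(C)  →  sin(C) = 2·Area/(ab)
sin(C) = 2·17.0/(7.5·7.4) = 0.612613
C = arcsin(0.612613) = 37.78°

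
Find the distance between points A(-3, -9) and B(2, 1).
Using the distance formula: d = sqrt((x₂-x₁)² + (y₂-y₁)²)
dx = 2 - (-3) = 5
dy = 1 - (-9) = 10
d = sqrt(5² + 10²) = sqrt(25 + 100) = sqrt(125) = 11.18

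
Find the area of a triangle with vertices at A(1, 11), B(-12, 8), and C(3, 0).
Using the coordinate formula: Area = (1/2)|x₁(y₂-y₃) + x₂(y₃-y₁) + x₃(y₁-y₂)|
Area = (1/2)|1(8-0) + (-12)(0-11) + 3(11-8)|
Area = (1/2)|1*8 + (-12)*(-11) + 3*3|
Area = (1/2)|8 + 132 + 9|
Area = (1/2)*149 = 74.50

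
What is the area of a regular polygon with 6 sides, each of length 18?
For a regular 6-gon with side length s = 18:
Apothem a = s / (2*tan(pi/6)) = 18 / (2*tan(pi/6)) ≈ 15.5885
Perimeter P = 6 * 18 = 108
Area = (1/2) * P * a = (1/2) * 108 * 15.5885 = 841.78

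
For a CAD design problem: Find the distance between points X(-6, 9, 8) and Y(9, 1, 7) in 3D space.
d = √[(15)² + (-8)² + (-1)²] = √290 = 17.03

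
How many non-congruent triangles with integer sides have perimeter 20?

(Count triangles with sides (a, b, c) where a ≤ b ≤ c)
With a ≤ b ≤ c and a + b + c = 20, the triangle inequality a + b > c gives c < 20/2, so c ≤ 9.
Iterate a from 1 to ⌊p/3⌋ = 6; for each a, b ranges from a to ⌊(p−a)/2⌋ with c = p − a − b, keeping only c ≥ b.
Triples: (2, 9, 9), (3, 8, 9), (4, 7, 9), …
Count = 8 triangles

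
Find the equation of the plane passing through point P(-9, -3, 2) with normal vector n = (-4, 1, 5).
d = n·P = (-4)(-9) + (1)(-3) + (5)(2) = 43
Plane: -4x + y + 5z = 43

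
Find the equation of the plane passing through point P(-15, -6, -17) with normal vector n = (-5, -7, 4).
d = n·P = (-5)(-15) + (-7)(-6) + (4)(-17) = 49
Plane: -5x - 7y + 4z = 49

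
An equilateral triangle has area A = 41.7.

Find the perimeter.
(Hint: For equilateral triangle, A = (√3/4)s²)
A = (√3/4)s²  →  s² = 4A/√3 = 4·41.7/√3 = 96.302
s = 9.81336
Perimeter = 3s = 29.44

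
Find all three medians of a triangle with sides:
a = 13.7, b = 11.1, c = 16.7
Using m_x = ½√(2y² + 2z² - x²):
m_a = ½√(2·11.1² + 2·16.7² - 13.7²) = ½√616.51 = 12.41
m_b = ½√(2·13.7² + 2·16.7² - 11.1²) = ½√809.95 = 14.23
m_c = ½√(2·13.7² + 2·11.1² - 16.7²) = ½√342.91 = 9.259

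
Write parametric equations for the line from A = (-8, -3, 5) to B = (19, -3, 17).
Direction vector d = B - A = (27, 0, 12)
x = -8 + 27t, y = -3, z = 5 + 12t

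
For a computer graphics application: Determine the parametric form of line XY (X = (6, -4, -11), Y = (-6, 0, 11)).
Direction vector d = Y - X = (-12, 4, 22)
x = 6 - 12t, y = -4 + 4t, z = -11 + 22t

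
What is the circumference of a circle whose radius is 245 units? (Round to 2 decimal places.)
Circumference = 2 * pi * r
Circumference = 2 * pi * 245
Circumference = 1539.38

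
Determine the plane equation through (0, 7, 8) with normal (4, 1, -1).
d = n·P = (4)(0) + (1)(7) + (-1)(8) = -1
Plane: 4x + y - z = -1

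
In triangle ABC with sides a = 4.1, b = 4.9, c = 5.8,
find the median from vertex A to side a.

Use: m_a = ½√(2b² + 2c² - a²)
m_a = ½√(2·4.9² + 2·5.8² - 4.1²)
m_a = ½√(48.02 + 67.28 - 16.81) = ½√98.49 = 4.962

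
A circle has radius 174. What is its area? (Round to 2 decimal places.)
Area = pi * r²
Area = pi * 174²
Area = pi * 30276
Area = 95114.86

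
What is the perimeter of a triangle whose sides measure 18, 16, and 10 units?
Perimeter = sum of all sides
Perimeter = 18 + 16 + 10
Perimeter = 44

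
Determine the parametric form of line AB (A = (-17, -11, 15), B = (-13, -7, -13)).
Direction vector d = B - A = (4, 4, -28)
x = -17 + 4t, y = -11 + 4t, z = 15 - 28t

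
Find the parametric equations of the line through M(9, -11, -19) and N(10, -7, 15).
Direction vector d = N - M = (1, 4, 34)
x = 9 + t, y = -11 + 4t, z = -19 + 34t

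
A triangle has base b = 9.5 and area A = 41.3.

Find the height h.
A = ½bh  →  h = 2A/b
h = 2·41.3/9.5 = 8.695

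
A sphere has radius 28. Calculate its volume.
Volume = (4/3) * pi * r³
Volume = (4/3) * pi * 28³
Volume = (4/3) * pi * 21952
Volume = 91952.32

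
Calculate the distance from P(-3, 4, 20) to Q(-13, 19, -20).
d = √[(-10)² + (15)² + (-40)²] = √1925 = 43.87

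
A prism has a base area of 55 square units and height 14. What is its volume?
Volume = base area * height
Volume = 55 * 14
Volume = 770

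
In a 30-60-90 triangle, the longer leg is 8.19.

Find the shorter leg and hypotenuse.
In a 30-60-90 triangle, sides are in ratio 1 : √3 : 2.
Long leg = short leg·√3  →  short leg = 8.19/√3 = 4.728
Hypotenuse = 2·(short leg) = 2·8.19/√3 = 9.457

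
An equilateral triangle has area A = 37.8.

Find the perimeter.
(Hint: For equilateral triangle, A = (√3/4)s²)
A = (√3/4)s²  →  s² = 4A/√3 = 4·37.8/√3 = 87.2954
s = 9.3432
Perimeter = 3s = 28.03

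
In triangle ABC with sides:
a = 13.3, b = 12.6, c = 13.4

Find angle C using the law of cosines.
cos(C) = (a² + b² - c²)/(2ab)
cos(C) = (13.3² + 12.6² - 13.4²)/(2·13.3·12.6) = 156.09/335.16 = 0.465718
C = arccos(0.465718) = 62.24°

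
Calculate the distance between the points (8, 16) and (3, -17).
Using the distance formula: d = sqrt((x₂-x₁)² + (y₂-y₁)²)
dx = 3 - 8 = -5
dy = (-17) - 16 = -33
d = sqrt((-5)² + (-33)²) = sqrt(25 + 1089) = sqrt(1114) = 33.38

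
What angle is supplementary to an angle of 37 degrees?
Supplementary angles sum to 180 degrees.
Other angle = 180 - 37
Other angle = 143 degrees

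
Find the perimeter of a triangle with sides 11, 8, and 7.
Perimeter = sum of all sides
Perimeter = 11 + 8 + 7
Perimeter = 26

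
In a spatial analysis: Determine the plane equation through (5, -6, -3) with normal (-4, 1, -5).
d = n·P = (-4)(5) + (1)(-6) + (-5)(-3) = -11
Plane: -4x + y - 5z = -11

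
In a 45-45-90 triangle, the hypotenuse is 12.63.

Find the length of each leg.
In a 45-45-90 triangle, hypotenuse = leg·√2  →  leg = hypotenuse/√2
leg = 12.63/√2 = 8.931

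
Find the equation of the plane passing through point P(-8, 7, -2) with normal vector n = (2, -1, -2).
d = n·P = (2)(-8) + (-1)(7) + (-2)(-2) = -19
Plane: 2x - y - 2z = -19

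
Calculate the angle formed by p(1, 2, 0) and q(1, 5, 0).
p·q = 11, |p|² = 5, |q|² = 26
cos θ = 11/√130 ≈ 0.9648
θ ≈ 15.26°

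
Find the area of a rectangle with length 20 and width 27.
Area = length * width
Area = 20 * 27
Area = 540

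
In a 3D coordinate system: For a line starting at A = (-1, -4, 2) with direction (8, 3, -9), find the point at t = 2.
P(2) = (-1 + 8(2), -4 + 3(2), 2 + (-9)(2)) = (15, 2, -16)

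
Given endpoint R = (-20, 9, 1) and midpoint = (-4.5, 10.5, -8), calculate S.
S = (2×(-4.5) - (-20), 2×10.5 - 9, 2×(-8) - 1) = (11, 12, -17)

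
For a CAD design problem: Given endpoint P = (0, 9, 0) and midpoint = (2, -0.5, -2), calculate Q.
Q = (2×2 - 0, 2×(-0.5) - 9, 2×(-2) - 0) = (4, -10, -4)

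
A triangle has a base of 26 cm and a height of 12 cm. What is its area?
Area = (1/2) * base * height
Area = (1/2) * 26 * 12
Area = 156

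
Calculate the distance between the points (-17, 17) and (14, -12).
Using the distance formula: d = sqrt((x₂-x₁)² + (y₂-y₁)²)
dx = 14 - (-17) = 31
dy = (-12) - 17 = -29
d = sqrt(31² + (-29)²) = sqrt(961 + 841) = sqrt(1802) = 42.45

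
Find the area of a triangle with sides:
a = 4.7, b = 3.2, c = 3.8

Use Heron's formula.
s = (a+b+c)/2 = (4.7+3.2+3.8)/2 = 5.85
A = √(s(s-a)(s-b)(s-c)) = √(5.85·1.15·2.65·2.05)
A = √36.5471 = 6.045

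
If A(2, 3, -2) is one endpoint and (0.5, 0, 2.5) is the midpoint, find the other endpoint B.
B = (2×0.5 - 2, 2×0 - 3, 2×2.5 - (-2)) = (-1, -3, 7)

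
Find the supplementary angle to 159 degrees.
Supplementary angles sum to 180 degrees.
Other angle = 180 - 159
Other angle = 21 degrees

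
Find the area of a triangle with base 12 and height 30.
Area = (1/2) * base * height
Area = (1/2) * 12 * 30
Area = 180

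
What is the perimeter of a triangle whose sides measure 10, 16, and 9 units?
Perimeter = sum of all sides
Perimeter = 10 + 16 + 9
Perimeter = 35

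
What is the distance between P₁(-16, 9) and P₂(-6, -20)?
Using the distance formula: d = sqrt((x₂-x₁)² + (y₂-y₁)²)
dx = (-6) - (-16) = 10
dy = (-20) - 9 = -29
d = sqrt(10² + (-29)²) = sqrt(100 + 841) = sqrt(941) = 30.68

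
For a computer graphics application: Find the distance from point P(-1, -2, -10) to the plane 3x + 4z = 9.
d = |3(-1) + 0(-2) + 4(-10) - (9)| / √(3² + 0² + 4²) = 52/√25 = 10.4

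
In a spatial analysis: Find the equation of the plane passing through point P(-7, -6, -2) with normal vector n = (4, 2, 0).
d = n·P = (4)(-7) + (2)(-6) + (0)(-2) = -40
Plane: 4x + 2y = -40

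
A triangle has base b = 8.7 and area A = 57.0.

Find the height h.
A = ½bh  →  h = 2A/b
h = 2·57.0/8.7 = 13.1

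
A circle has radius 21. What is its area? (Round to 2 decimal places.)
Area = pi * r²
Area = pi * 21²
Area = pi * 441
Area = 1385.44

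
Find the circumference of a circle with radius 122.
Circumference = 2 * pi * r
Circumference = 2 * pi * 122
Circumference = 766.55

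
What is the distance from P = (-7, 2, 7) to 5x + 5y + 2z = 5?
d = |5(-7) + 5(2) + 2(7) - (5)| / √(5² + 5² + 2²) = 16/√54 = 2.177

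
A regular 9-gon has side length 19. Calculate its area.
For a regular 9-gon with side length s = 19:
Apothem a = s / (2*tan(pi/9)) = 19 / (2*tan(pi/9)) ≈ 26.101
Perimeter P = 9 * 19 = 171
Area = (1/2) * P * a = (1/2) * 171 * 26.101 = 2231.64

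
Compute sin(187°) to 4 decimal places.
sin(187 degrees) = -0.1219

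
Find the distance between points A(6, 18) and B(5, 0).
Using the distance formula: d = sqrt((x₂-x₁)² + (y₂-y₁)²)
dx = 5 - 6 = -1
dy = 0 - 18 = -18
d = sqrt((-1)² + (-18)²) = sqrt(1 + 324) = sqrt(325) = 18.03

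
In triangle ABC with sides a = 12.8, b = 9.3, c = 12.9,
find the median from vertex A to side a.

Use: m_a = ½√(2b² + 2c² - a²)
m_a = ½√(2·9.3² + 2·12.9² - 12.8²)
m_a = ½√(172.98 + 332.82 - 163.84) = ½√341.96 = 9.246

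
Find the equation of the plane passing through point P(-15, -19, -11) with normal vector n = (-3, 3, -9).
d = n·P = (-3)(-15) + (3)(-19) + (-9)(-11) = 87
Plane: -3x + 3y - 9z = 87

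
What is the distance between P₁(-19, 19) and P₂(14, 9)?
Using the distance formula: d = sqrt((x₂-x₁)² + (y₂-y₁)²)
dx = 14 - (-19) = 33
dy = 9 - 19 = -10
d = sqrt(33² + (-10)²) = sqrt(1089 + 100) = sqrt(1189) = 34.48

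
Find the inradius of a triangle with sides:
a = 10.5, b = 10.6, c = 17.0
s = (a+b+c)/2 = (10.5+10.6+17.0)/2 = 19.05
Area = √(s(s-a)(s-b)(s-c)) = √(19.05·8.55·8.45·2.05) = 53.1173
r = Area/s = 53.1173/19.05 = 2.788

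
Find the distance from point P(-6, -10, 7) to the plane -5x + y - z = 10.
d = |(-5)(-6) + 1(-10) + (-1)(7) - (10)| / √((-5)² + 1² + (-1)²) = 3/√27 = 0.5774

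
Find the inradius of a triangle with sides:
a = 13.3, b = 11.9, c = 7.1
s = (a+b+c)/2 = (13.3+11.9+7.1)/2 = 16.15
Area = √(s(s-a)(s-b)(s-c)) = √(16.15·2.85·4.25·9.05) = 42.0753
r = Area/s = 42.0753/16.15 = 2.605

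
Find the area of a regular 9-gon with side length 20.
For a regular 9-gon with side length s = 20:
Apothem a = s / (2*tan(pi/9)) = 20 / (2*tan(pi/9)) ≈ 27.4748
Perimeter P = 9 * 20 = 180
Area = (1/2) * P * a = (1/2) * 180 * 27.4748 = 2472.73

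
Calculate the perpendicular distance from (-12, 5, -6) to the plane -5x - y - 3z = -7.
d = |(-5)(-12) + (-1)(5) + (-3)(-6) - (-7)| / √((-5)² + (-1)² + (-3)²) = 80/√35 = 13.52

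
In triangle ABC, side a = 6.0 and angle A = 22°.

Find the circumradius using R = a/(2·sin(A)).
R = a/(2·sin(A)) = 6.0/(2·sin(22°))
R = 6.0/(2·0.374607) = 6.0/0.749213 = 8.008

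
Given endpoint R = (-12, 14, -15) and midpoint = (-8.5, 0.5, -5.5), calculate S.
S = (2×(-8.5) - (-12), 2×0.5 - 14, 2×(-5.5) - (-15)) = (-5, -13, 4)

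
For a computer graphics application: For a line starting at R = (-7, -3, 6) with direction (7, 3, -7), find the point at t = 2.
P(2) = (-7 + 7(2), -3 + 3(2), 6 + (-7)(2)) = (7, 3, -8)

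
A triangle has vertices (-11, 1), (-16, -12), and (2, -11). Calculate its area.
Using the coordinate formula: Area = (1/2)|x₁(y₂-y₃) + x₂(y₃-y₁) + x₃(y₁-y₂)|
Area = (1/2)|(-11)((-12)-(-11)) + (-16)((-11)-1) + 2(1-(-12))|
Area = (1/2)|(-11)*(-1) + (-16)*(-12) + 2*13|
Area = (1/2)|11 + 192 + 26|
Area = (1/2)*229 = 114.50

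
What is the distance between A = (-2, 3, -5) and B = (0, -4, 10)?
d = √[(2)² + (-7)² + (15)²] = √278 = 16.67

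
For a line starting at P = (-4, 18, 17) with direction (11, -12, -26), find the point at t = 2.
P(2) = (-4 + 11(2), 18 + (-12)(2), 17 + (-26)(2)) = (18, -6, -35)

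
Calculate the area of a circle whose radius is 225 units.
Area = pi * r²
Area = pi * 225²
Area = pi * 50625
Area = 159043.13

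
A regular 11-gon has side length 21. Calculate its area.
For a regular 11-gon with side length s = 21:
Apothem a = s / (2*tan(pi/11)) = 21 / (2*tan(pi/11)) ≈ 35.7597
Perimeter P = 11 * 21 = 231
Area = (1/2) * P * a = (1/2) * 231 * 35.7597 = 4130.25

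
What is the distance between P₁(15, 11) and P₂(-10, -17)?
Using the distance formula: d = sqrt((x₂-x₁)² + (y₂-y₁)²)
dx = (-10) - 15 = -25
dy = (-17) - 11 = -28
d = sqrt((-25)² + (-28)²) = sqrt(625 + 784) = sqrt(1409) = 37.54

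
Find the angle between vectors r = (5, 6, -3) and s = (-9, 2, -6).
r·s = -15, |r|² = 70, |s|² = 121
cos θ = -15/√8470 ≈ -0.163
θ ≈ 99.38°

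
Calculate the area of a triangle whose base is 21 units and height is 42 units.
Area = (1/2) * base * height
Area = (1/2) * 21 * 42
Area = 441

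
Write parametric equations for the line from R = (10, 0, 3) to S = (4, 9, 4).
Direction vector d = S - R = (-6, 9, 1)
x = 10 - 6t, y = 0 + 9t, z = 3 + t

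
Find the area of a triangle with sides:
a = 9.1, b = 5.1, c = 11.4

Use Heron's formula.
s = (a+b+c)/2 = (9.1+5.1+11.4)/2 = 12.8
A = √(s(s-a)(s-b)(s-c)) = √(12.8·3.7·7.7·1.4)
A = √510.541 = 22.6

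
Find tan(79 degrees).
tan(79 degrees) = 5.1446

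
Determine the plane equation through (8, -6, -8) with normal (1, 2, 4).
d = n·P = (1)(8) + (2)(-6) + (4)(-8) = -36
Plane: x + 2y + 4z = -36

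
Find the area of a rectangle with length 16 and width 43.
Area = length * width
Area = 16 * 43
Area = 688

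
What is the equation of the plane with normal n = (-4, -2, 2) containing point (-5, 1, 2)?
d = n·P = (-4)(-5) + (-2)(1) + (2)(2) = 22
Plane: -4x - 2y + 2z = 22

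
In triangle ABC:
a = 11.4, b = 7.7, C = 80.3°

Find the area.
Using A = ½ab·sin(C):
A = ½·11.4·7.7·sin(80.3°) = ½·87.78·0.985703 = 43.26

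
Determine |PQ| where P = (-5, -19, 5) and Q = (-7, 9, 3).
d = √[(-2)² + (28)² + (-2)²] = √792 = 28.14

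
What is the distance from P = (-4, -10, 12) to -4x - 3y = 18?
d = |(-4)(-4) + (-3)(-10) + 0(12) - (18)| / √((-4)² + (-3)² + 0²) = 28/√25 = 5.6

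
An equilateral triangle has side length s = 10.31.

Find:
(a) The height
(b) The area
(a) Height h = s·√3/2 = 10.31·√3/2 = 8.929
(b) Area = (√3/4)·s² = (√3/4)·10.31² = (√3/4)·106.296 = 46.03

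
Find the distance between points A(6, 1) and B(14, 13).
Using the distance formula: d = sqrt((x₂-x₁)² + (y₂-y₁)²)
dx = 14 - 6 = 8
dy = 13 - 1 = 12
d = sqrt(8² + 12²) = sqrt(64 + 144) = sqrt(208) = 14.42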